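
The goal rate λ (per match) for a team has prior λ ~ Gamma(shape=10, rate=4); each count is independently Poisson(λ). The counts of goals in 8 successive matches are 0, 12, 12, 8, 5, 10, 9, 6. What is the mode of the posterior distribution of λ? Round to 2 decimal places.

Σxᵢ = 0+12+12+8+5+10+9+6 = 62, with n = 8.
Posterior ∝ λ^9e^(−4λ) · λ^62e^(−8λ) = λ^71e^(−12λ), i.e. Gamma(shape=72, rate=12).
The mode of a Gamma(a, b) with a ≥ 1 (shape–rate) is (a−1)/b = 71/12 ≈ 5.92.

λ̂_MAP = 5.92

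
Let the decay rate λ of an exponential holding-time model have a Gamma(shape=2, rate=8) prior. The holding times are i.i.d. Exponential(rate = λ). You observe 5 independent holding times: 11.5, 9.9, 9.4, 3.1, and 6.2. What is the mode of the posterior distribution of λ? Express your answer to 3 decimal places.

The Exponential(rate=λ) likelihood is ∝ λ^n e^(−λΣtᵢ). Here n = 5 and Σtᵢ = 11.5 + 9.9 + 9.4 + 3.1 + 6.2 = 40.1.
Posterior ∝ λe^(−8λ) · λ^5e^(−40.1λ) = λ^6e^(−48.1λ), i.e. Gamma(7, 48.1).
Mode = (a−1)/b = 6/48.1 ≈ 0.125.

λ̂_MAP = 0.125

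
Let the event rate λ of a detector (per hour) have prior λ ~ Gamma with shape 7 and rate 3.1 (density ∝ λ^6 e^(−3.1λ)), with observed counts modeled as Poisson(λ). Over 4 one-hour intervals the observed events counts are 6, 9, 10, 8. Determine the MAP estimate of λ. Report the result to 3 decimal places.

Σxᵢ = 6+9+10+8 = 33, with n = 4.
Posterior ∝ λ^6e^(−3.1λ) · λ^33e^(−4λ) = λ^39e^(−7.1λ), i.e. Gamma(shape=40, rate=7.1).
The mode of a Gamma(a, b) with a ≥ 1 (shape–rate) is (a−1)/b = 39/7.1 ≈ 5.493.

λ̂_MAP = 5.493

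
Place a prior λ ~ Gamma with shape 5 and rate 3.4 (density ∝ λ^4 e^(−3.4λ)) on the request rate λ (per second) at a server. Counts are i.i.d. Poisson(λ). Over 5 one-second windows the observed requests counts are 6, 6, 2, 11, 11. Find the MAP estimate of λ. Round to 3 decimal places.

λ̂_MAP = 4.762

Σxᵢ = 6+6+2+11+11 = 36, with n = 5.
Posterior ∝ λ^4e^(−3.4λ) · λ^36e^(−5λ) = λ^40e^(−8.4λ), i.e. Gamma(shape=41, rate=8.4).
The mode of a Gamma(a, b) with a ≥ 1 (shape–rate) is (a−1)/b = 40/8.4 ≈ 4.762.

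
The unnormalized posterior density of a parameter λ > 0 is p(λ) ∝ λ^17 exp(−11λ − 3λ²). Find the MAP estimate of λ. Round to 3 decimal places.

λ̂_MAP = 1.000

ℓ'(λ) = 17/λ − 11 − 6λ. Setting this to zero and multiplying by λ: 6λ² + 11λ − 17 = 0.
λ = (−11 + √(11² + 4·6·17)) / (2·6) = (−11 + √529) / 12 = (−11 + 23)/12 = 1.
ℓ''(λ) = −17/λ² − 6 < 0, confirming a maximum.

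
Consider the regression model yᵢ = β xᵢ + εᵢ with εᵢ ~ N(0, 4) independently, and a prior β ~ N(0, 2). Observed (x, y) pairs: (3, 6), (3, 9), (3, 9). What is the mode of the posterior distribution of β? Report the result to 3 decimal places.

β̂_MAP = 2.483

log p(β | y) = −Σ(yᵢ − βxᵢ)²/(2·4) − β²/(2·2) + const.
Setting the derivative to zero: Σxᵢ(yᵢ − βxᵢ)/4 − β/2 = 0, so β = Σxᵢyᵢ / (Σxᵢ² + σ²/τ²).
Σxᵢyᵢ = 3·6 + 3·9 + 3·9 = 72; Σxᵢ² = 27; σ²/τ² = 2.
β̂_MAP = 72 / (27 + 2) = 72/29 ≈ 2.483.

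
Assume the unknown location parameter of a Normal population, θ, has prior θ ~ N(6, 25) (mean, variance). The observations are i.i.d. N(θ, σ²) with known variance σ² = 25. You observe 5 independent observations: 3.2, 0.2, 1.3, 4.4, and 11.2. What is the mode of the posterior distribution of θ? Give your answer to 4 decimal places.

θ̂_MAP = 4.3833

n = 5; x̄ = (3.2 + 0.2 + 1.3 + 4.4 + 11.2)/5 = 20.3/5 = 4.06.
For a Normal prior and Normal likelihood with known variance, the posterior is Normal; its mode equals its mean, the precision-weighted average.
Prior precision 1/σ₀² = 1/25 = 0.04; data precision n/σ² = 5/25 = 0.2.
θ̂ = (0.04·6 + 0.2·4.06) / (0.04 + 0.2) = 1.052/0.24 = 263/60 ≈ 4.3833.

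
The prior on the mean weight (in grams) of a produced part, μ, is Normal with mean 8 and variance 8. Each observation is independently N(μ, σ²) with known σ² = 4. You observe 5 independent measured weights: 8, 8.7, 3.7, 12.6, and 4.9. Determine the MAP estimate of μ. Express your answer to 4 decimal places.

n = 5; x̄ = (8 + 8.7 + 3.7 + 12.6 + 4.9)/5 = 37.9/5 = 7.58.
For a Normal prior and Normal likelihood with known variance, the posterior is Normal; its mode equals its mean, the precision-weighted average.
Prior precision 1/σ₀² = 1/8 = 0.125; data precision n/σ² = 5/4 = 1.25.
μ̂ = (0.125·8 + 1.25·7.58) / (0.125 + 1.25) = 10.475/1.375 = 419/55 ≈ 7.6182.

μ̂_MAP = 7.6182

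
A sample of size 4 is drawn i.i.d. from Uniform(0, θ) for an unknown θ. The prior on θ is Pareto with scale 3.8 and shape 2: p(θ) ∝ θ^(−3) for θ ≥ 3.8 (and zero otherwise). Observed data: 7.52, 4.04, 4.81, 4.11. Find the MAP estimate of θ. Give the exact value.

θ̂_MAP = 7.52

The Uniform(0, θ) likelihood is θ^(−n) for θ ≥ max(xᵢ), zero otherwise. Here max(xᵢ) = 7.52.
Posterior ∝ θ^(−3) · θ^(−4) = θ^(−7) on θ ≥ max(3.8, 7.52) = 7.52.
This density is strictly decreasing in θ, so the posterior mode lies at the lower boundary of the support.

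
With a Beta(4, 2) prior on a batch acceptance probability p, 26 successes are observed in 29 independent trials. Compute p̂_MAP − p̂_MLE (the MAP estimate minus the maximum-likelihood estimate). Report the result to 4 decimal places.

Posterior is Beta(30, 5); MAP = (30−1)/(35−2) = 29/33 ≈ 0.87879.
MLE ignores the prior: p̂_MLE = k/n = 26/29 ≈ 0.89655.
Difference = 29/33 − 26/29 = -17/957 ≈ -0.0178.

MAP − MLE = -0.0178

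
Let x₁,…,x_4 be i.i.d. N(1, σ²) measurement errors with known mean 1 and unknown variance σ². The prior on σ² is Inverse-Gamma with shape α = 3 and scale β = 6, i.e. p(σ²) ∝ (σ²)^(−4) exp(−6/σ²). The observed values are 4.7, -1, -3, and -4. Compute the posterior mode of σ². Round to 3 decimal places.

Sum of squared deviations about the known mean: SS = (4.7−1)² + (-1−1)² + (-3−1)² + (-4−1)² = 58.69.
The Normal likelihood contributes (σ²)^(−n/2) exp(−SS/(2σ²)), so the posterior is Inverse-Gamma(α + n/2, β + SS/2) = Inverse-Gamma(5, 35.345).
The mode of Inverse-Gamma(a, b) is b/(a+1) = 35.345/6 ≈ 5.891.

σ̂²_MAP = 5.891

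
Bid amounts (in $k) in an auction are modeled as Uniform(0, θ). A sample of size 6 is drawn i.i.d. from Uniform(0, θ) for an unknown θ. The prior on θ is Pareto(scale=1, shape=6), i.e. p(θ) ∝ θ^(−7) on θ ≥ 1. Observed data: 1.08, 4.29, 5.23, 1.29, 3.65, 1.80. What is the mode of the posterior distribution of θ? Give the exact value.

θ̂_MAP = 5.23

The Uniform(0, θ) likelihood is θ^(−n) for θ ≥ max(xᵢ), zero otherwise. Here max(xᵢ) = 5.23.
Posterior ∝ θ^(−7) · θ^(−6) = θ^(−13) on θ ≥ max(1, 5.23) = 5.23.
This density is strictly decreasing in θ, so the posterior mode lies at the lower boundary of the support.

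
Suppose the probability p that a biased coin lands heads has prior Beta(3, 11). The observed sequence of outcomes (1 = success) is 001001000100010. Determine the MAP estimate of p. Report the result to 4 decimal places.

p̂_MAP = 0.2222

Prior: Beta(3, 11).
Data: 4 successes in 15 trials (from the sequence). The binomial likelihood contributes p^4(1−p)^11, so the posterior is Beta(3+4, 11+11) = Beta(7, 22).
For Beta(a, b) with a, b > 1 the mode is (a−1)/(a+b−2) = 6/27 ≈ 0.2222.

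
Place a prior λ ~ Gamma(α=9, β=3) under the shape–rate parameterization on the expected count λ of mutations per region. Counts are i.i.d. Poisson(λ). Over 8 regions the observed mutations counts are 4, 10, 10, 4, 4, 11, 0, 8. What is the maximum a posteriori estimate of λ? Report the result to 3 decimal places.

Σxᵢ = 4+10+10+4+4+11+0+8 = 51, with n = 8.
Posterior ∝ λ^8e^(−3λ) · λ^51e^(−8λ) = λ^59e^(−11λ), i.e. Gamma(shape=60, rate=11).
The mode of a Gamma(a, b) with a ≥ 1 (shape–rate) is (a−1)/b = 59/11 ≈ 5.364.

λ̂_MAP = 5.364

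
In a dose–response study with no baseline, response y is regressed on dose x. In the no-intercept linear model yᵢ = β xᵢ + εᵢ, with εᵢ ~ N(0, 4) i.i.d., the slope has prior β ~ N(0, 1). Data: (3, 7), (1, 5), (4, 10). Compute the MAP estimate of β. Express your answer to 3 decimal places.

log p(β | y) = −Σ(yᵢ − βxᵢ)²/(2·4) − β²/(2·1) + const.
Setting the derivative to zero: Σxᵢ(yᵢ − βxᵢ)/4 − β/1 = 0, so β = Σxᵢyᵢ / (Σxᵢ² + σ²/τ²).
Σxᵢyᵢ = 3·7 + 1·5 + 4·10 = 66; Σxᵢ² = 26; σ²/τ² = 4.
β̂_MAP = 66 / (26 + 4) = 66/30 ≈ 2.200.

β̂_MAP = 2.200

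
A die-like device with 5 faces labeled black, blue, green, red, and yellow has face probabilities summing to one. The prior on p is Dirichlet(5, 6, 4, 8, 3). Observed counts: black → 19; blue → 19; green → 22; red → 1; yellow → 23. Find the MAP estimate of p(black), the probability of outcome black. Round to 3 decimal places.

MAP estimate of p(black) = 0.219

The posterior is Dirichlet(αᵢ + nᵢ) = Dirichlet(24, 25, 26, 9, 26).
For a Dirichlet(a₁,…,a_K) with all aᵢ > 1, the mode has j-th component (aⱼ − 1)/(Σaᵢ − K).
Here Σaᵢ = 110 and K = 5, so p(black) = (24 − 1)/(110 − 5) = 23/105 ≈ 0.219.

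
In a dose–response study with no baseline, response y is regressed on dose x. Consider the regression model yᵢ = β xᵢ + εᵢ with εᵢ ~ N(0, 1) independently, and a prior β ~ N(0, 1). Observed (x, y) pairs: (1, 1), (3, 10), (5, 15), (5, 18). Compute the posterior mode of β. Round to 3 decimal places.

log p(β | y) = −Σ(yᵢ − βxᵢ)²/(2·1) − β²/(2·1) + const.
Setting the derivative to zero: Σxᵢ(yᵢ − βxᵢ)/1 − β/1 = 0, so β = Σxᵢyᵢ / (Σxᵢ² + σ²/τ²).
Σxᵢyᵢ = 1·1 + 3·10 + 5·15 + 5·18 = 196; Σxᵢ² = 60; σ²/τ² = 1.
β̂_MAP = 196 / (60 + 1) = 196/61 ≈ 3.213.

β̂_MAP = 3.213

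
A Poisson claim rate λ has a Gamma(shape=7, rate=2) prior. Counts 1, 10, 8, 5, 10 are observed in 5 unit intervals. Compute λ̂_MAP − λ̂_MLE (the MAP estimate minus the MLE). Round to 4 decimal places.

MAP − MLE = -1.0857

Σxᵢ = 34. Posterior is Gamma(41, 7); MAP = (41−1)/7 = 40/7 ≈ 5.71429.
MLE = x̄ = 34/5 ≈ 6.80000.
Difference = 40/7 − 34/5 = -38/35 ≈ -1.0857.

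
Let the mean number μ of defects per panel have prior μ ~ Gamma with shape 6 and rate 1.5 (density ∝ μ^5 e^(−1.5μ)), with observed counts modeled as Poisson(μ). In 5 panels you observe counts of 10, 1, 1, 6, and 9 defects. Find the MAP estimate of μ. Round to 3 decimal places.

Σxᵢ = 10+1+1+6+9 = 27, with n = 5.
Posterior ∝ μ^5e^(−1.5μ) · μ^27e^(−5μ) = μ^32e^(−6.5μ), i.e. Gamma(shape=33, rate=6.5).
The mode of a Gamma(a, b) with a ≥ 1 (shape–rate) is (a−1)/b = 32/6.5 ≈ 4.923.

μ̂_MAP = 4.923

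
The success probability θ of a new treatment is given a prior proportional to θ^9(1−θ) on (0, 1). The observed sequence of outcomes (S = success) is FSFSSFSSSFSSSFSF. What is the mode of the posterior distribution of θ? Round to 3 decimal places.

θ̂_MAP = 0.731

The prior density ∝ θ^9(1−θ)^1 is the kernel of Beta(10, 2).
Data: 10 successes in 16 trials (from the sequence). The binomial likelihood contributes θ^10(1−θ)^6, so the posterior is Beta(10+10, 2+6) = Beta(20, 8).
For Beta(a, b) with a, b > 1 the mode is (a−1)/(a+b−2) = 19/26 ≈ 0.731.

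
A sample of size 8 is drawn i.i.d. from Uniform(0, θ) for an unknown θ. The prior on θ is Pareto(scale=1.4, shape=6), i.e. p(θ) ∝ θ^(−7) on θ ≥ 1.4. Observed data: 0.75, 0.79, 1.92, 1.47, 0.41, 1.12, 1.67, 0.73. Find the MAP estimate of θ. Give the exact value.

θ̂_MAP = 1.92

The Uniform(0, θ) likelihood is θ^(−n) for θ ≥ max(xᵢ), zero otherwise. Here max(xᵢ) = 1.92.
Posterior ∝ θ^(−7) · θ^(−8) = θ^(−15) on θ ≥ max(1.4, 1.92) = 1.92.
This density is strictly decreasing in θ, so the posterior mode lies at the lower boundary of the support.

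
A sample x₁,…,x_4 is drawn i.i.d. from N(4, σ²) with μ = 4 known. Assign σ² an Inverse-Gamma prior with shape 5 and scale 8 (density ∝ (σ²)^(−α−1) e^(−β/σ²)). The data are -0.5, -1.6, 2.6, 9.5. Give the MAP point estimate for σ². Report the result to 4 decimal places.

σ̂²_MAP = 6.2388

Sum of squared deviations about the known mean: SS = (-0.5−4)² + (-1.6−4)² + (2.6−4)² + (9.5−4)² = 83.82.
The Normal likelihood contributes (σ²)^(−n/2) exp(−SS/(2σ²)), so the posterior is Inverse-Gamma(α + n/2, β + SS/2) = Inverse-Gamma(7, 49.91).
The mode of Inverse-Gamma(a, b) is b/(a+1) = 49.91/8 ≈ 6.2388.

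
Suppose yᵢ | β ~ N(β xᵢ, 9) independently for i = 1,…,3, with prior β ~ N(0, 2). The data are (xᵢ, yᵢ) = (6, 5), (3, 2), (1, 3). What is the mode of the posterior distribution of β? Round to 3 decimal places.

β̂_MAP = 0.772

log p(β | y) = −Σ(yᵢ − βxᵢ)²/(2·9) − β²/(2·2) + const.
Setting the derivative to zero: Σxᵢ(yᵢ − βxᵢ)/9 − β/2 = 0, so β = Σxᵢyᵢ / (Σxᵢ² + σ²/τ²).
Σxᵢyᵢ = 6·5 + 3·2 + 1·3 = 39; Σxᵢ² = 46; σ²/τ² = 4.5.
β̂_MAP = 39 / (46 + 4.5) = 39/50.5 ≈ 0.772.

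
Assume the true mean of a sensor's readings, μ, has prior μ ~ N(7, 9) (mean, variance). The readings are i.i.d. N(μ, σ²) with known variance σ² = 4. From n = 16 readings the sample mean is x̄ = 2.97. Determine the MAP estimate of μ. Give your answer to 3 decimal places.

μ̂_MAP = 3.079

n = 16, x̄ = 2.97.
For a Normal prior and Normal likelihood with known variance, the posterior is Normal; its mode equals its mean, the precision-weighted average.
Prior precision 1/σ₀² = 1/9; data precision n/σ² = 16/4 = 4.
μ̂ = ((1/9)·7 + 4·2.97) / (1/9 + 4) = (2848/225)/(37/9) = 2848/925 ≈ 3.079.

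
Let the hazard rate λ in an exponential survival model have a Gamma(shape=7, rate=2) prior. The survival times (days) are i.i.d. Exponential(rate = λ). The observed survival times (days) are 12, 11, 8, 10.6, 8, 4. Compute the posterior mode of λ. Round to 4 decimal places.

The Exponential(rate=λ) likelihood is ∝ λ^n e^(−λΣtᵢ). Here n = 6 and Σtᵢ = 12 + 11 + 8 + 10.6 + 8 + 4 = 53.6.
Posterior ∝ λ^6e^(−2λ) · λ^6e^(−53.6λ) = λ^12e^(−55.6λ), i.e. Gamma(13, 55.6).
Mode = (a−1)/b = 12/55.6 ≈ 0.2158.

λ̂_MAP = 0.2158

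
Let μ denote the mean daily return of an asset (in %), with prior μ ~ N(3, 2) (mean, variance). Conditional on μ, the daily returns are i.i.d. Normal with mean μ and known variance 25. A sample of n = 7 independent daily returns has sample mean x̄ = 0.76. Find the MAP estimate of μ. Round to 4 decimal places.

n = 7, x̄ = 0.76.
For a Normal prior and Normal likelihood with known variance, the posterior is Normal; its mode equals its mean, the precision-weighted average.
Prior precision 1/σ₀² = 1/2 = 0.5; data precision n/σ² = 7/25 = 0.28.
μ̂ = (0.5·3 + 0.28·0.76) / (0.5 + 0.28) = 1.7128/0.78 = 2141/975 ≈ 2.1959.

μ̂_MAP = 2.1959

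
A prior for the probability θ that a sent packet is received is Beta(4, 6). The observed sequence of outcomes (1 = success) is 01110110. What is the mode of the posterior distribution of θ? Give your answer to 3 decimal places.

Prior: Beta(4, 6).
Data: 5 successes in 8 trials (from the sequence). The binomial likelihood contributes θ^5(1−θ)^3, so the posterior is Beta(4+5, 6+3) = Beta(9, 9).
For Beta(a, b) with a, b > 1 the mode is (a−1)/(a+b−2) = 8/16 ≈ 0.500.

θ̂_MAP = 0.500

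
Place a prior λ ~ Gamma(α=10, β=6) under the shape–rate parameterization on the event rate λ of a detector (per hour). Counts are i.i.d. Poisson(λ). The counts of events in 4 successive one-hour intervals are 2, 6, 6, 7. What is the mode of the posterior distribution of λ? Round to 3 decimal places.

Σxᵢ = 2+6+6+7 = 21, with n = 4.
Posterior ∝ λ^9e^(−6λ) · λ^21e^(−4λ) = λ^30e^(−10λ), i.e. Gamma(shape=31, rate=10).
The mode of a Gamma(a, b) with a ≥ 1 (shape–rate) is (a−1)/b = 30/10 ≈ 3.000.

λ̂_MAP = 3.000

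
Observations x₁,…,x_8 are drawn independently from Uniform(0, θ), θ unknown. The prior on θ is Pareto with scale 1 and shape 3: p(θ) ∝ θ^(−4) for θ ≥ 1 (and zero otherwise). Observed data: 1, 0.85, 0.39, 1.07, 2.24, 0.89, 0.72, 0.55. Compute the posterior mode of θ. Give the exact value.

θ̂_MAP = 2.24

The Uniform(0, θ) likelihood is θ^(−n) for θ ≥ max(xᵢ), zero otherwise. Here max(xᵢ) = 2.24.
Posterior ∝ θ^(−4) · θ^(−8) = θ^(−12) on θ ≥ max(1, 2.24) = 2.24.
This density is strictly decreasing in θ, so the posterior mode lies at the lower boundary of the support.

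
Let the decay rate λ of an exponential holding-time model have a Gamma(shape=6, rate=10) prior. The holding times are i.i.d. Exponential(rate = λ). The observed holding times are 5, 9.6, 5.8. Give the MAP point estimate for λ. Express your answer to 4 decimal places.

The Exponential(rate=λ) likelihood is ∝ λ^n e^(−λΣtᵢ). Here n = 3 and Σtᵢ = 5 + 9.6 + 5.8 = 20.4.
Posterior ∝ λ^5e^(−10λ) · λ^3e^(−20.4λ) = λ^8e^(−30.4λ), i.e. Gamma(9, 30.4).
Mode = (a−1)/b = 8/30.4 ≈ 0.2632.

λ̂_MAP = 0.2632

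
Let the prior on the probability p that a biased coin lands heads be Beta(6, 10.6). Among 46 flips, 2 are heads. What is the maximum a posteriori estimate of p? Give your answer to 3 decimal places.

Prior: Beta(6, 10.6).
Data: 2 successes in 46 trials. The binomial likelihood contributes p^2(1−p)^44, so the posterior is Beta(6+2, 10.6+44) = Beta(8, 54.6).
For Beta(a, b) with a, b > 1 the mode is (a−1)/(a+b−2) = 7/60.6 ≈ 0.116.

p̂_MAP = 0.116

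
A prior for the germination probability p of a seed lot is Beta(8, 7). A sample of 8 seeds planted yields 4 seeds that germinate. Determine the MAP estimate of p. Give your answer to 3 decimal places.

Prior: Beta(8, 7).
Data: 4 successes in 8 trials. The binomial likelihood contributes p^4(1−p)^4, so the posterior is Beta(8+4, 7+4) = Beta(12, 11).
For Beta(a, b) with a, b > 1 the mode is (a−1)/(a+b−2) = 11/21 ≈ 0.524.

p̂_MAP = 0.524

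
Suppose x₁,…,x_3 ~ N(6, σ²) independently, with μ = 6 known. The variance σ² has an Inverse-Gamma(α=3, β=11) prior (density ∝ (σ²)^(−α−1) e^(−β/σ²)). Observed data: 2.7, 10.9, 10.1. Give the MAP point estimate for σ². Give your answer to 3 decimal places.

Sum of squared deviations about the known mean: SS = (2.7−6)² + (10.9−6)² + (10.1−6)² = 51.71.
The Normal likelihood contributes (σ²)^(−n/2) exp(−SS/(2σ²)), so the posterior is Inverse-Gamma(α + n/2, β + SS/2) = Inverse-Gamma(4.5, 36.855).
The mode of Inverse-Gamma(a, b) is b/(a+1) = 36.855/5.5 ≈ 6.701.

σ̂²_MAP = 6.701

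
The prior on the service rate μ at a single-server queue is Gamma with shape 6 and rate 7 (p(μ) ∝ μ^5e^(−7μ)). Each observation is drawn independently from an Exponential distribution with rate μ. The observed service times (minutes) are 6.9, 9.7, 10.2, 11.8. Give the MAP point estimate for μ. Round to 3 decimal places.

The Exponential(rate=μ) likelihood is ∝ μ^n e^(−μΣtᵢ). Here n = 4 and Σtᵢ = 6.9 + 9.7 + 10.2 + 11.8 = 38.6.
Posterior ∝ μ^5e^(−7μ) · μ^4e^(−38.6μ) = μ^9e^(−45.6μ), i.e. Gamma(10, 45.6).
Mode = (a−1)/b = 9/45.6 ≈ 0.197.

μ̂_MAP = 0.197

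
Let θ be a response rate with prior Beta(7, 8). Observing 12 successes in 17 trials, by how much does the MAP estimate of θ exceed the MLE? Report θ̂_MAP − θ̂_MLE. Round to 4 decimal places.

Posterior is Beta(19, 13); MAP = (19−1)/(32−2) = 18/30 ≈ 0.60000.
MLE ignores the prior: θ̂_MLE = k/n = 12/17 ≈ 0.70588.
Difference = 18/30 − 12/17 = -9/85 ≈ -0.1059.

MAP − MLE = -0.1059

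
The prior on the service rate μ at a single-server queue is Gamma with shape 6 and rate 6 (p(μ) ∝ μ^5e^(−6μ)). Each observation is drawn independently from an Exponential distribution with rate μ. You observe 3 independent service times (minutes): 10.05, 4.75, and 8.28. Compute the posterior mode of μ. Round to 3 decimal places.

μ̂_MAP = 0.275

The Exponential(rate=μ) likelihood is ∝ μ^n e^(−μΣtᵢ). Here n = 3 and Σtᵢ = 10.05 + 4.75 + 8.28 = 23.08.
Posterior ∝ μ^5e^(−6μ) · μ^3e^(−23.08μ) = μ^8e^(−29.08μ), i.e. Gamma(9, 29.08).
Mode = (a−1)/b = 8/29.08 ≈ 0.275.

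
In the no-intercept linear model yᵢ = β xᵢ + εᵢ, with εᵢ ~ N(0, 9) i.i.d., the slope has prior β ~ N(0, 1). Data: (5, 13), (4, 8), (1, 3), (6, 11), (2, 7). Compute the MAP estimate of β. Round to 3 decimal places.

β̂_MAP = 1.978

log p(β | y) = −Σ(yᵢ − βxᵢ)²/(2·9) − β²/(2·1) + const.
Setting the derivative to zero: Σxᵢ(yᵢ − βxᵢ)/9 − β/1 = 0, so β = Σxᵢyᵢ / (Σxᵢ² + σ²/τ²).
Σxᵢyᵢ = 5·13 + 4·8 + 1·3 + 6·11 + 2·7 = 180; Σxᵢ² = 82; σ²/τ² = 9.
β̂_MAP = 180 / (82 + 9) = 180/91 ≈ 1.978.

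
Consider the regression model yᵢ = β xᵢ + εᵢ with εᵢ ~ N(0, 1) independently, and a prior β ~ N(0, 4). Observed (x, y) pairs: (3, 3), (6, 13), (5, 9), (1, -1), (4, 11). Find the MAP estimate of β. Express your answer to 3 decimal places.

log p(β | y) = −Σ(yᵢ − βxᵢ)²/(2·1) − β²/(2·4) + const.
Setting the derivative to zero: Σxᵢ(yᵢ − βxᵢ)/1 − β/4 = 0, so β = Σxᵢyᵢ / (Σxᵢ² + σ²/τ²).
Σxᵢyᵢ = 3·3 + 6·13 + 5·9 + 1·(-1) + 4·11 = 175; Σxᵢ² = 87; σ²/τ² = 0.25.
β̂_MAP = 175 / (87 + 0.25) = 175/87.25 ≈ 2.006.

β̂_MAP = 2.006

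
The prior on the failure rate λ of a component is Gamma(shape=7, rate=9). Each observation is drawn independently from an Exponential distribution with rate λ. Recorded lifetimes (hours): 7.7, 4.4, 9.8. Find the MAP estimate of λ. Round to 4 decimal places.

The Exponential(rate=λ) likelihood is ∝ λ^n e^(−λΣtᵢ). Here n = 3 and Σtᵢ = 7.7 + 4.4 + 9.8 = 21.9.
Posterior ∝ λ^6e^(−9λ) · λ^3e^(−21.9λ) = λ^9e^(−30.9λ), i.e. Gamma(10, 30.9).
Mode = (a−1)/b = 9/30.9 ≈ 0.2913.

λ̂_MAP = 0.2913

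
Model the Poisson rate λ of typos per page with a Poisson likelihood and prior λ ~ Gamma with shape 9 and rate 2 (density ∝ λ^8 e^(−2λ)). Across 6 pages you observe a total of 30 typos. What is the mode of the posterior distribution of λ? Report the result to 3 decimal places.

λ̂_MAP = 4.750

Σxᵢ = 30, n = 6.
Posterior ∝ λ^8e^(−2λ) · λ^30e^(−6λ) = λ^38e^(−8λ), i.e. Gamma(shape=39, rate=8).
The mode of a Gamma(a, b) with a ≥ 1 (shape–rate) is (a−1)/b = 38/8 ≈ 4.750.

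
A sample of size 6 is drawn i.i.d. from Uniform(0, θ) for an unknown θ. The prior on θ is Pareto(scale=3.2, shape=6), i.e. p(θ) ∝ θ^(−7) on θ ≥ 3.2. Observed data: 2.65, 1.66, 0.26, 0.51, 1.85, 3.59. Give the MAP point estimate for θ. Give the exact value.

θ̂_MAP = 3.59

The Uniform(0, θ) likelihood is θ^(−n) for θ ≥ max(xᵢ), zero otherwise. Here max(xᵢ) = 3.59.
Posterior ∝ θ^(−7) · θ^(−6) = θ^(−13) on θ ≥ max(3.2, 3.59) = 3.59.
This density is strictly decreasing in θ, so the posterior mode lies at the lower boundary of the support.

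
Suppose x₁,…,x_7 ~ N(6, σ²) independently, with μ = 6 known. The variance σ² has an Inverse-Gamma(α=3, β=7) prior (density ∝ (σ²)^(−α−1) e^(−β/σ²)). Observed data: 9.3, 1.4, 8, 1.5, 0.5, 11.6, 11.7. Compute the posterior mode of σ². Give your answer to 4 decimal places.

σ̂²_MAP = 10.9600

Sum of squared deviations about the known mean: SS = (9.3−6)² + (1.4−6)² + (8−6)² + (1.5−6)² + (0.5−6)² + (11.6−6)² + (11.7−6)² = 150.4.
The Normal likelihood contributes (σ²)^(−n/2) exp(−SS/(2σ²)), so the posterior is Inverse-Gamma(α + n/2, β + SS/2) = Inverse-Gamma(6.5, 82.2).
The mode of Inverse-Gamma(a, b) is b/(a+1) = 82.2/7.5 ≈ 10.9600.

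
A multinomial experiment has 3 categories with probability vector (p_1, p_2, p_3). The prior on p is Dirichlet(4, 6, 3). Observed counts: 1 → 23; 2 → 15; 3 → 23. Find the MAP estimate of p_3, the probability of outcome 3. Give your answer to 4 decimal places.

MAP estimate: 0.3521

The posterior is Dirichlet(αᵢ + nᵢ) = Dirichlet(27, 21, 26).
For a Dirichlet(a₁,…,a_K) with all aᵢ > 1, the mode has j-th component (aⱼ − 1)/(Σaᵢ − K).
Here Σaᵢ = 74 and K = 3, so p_3 = (26 − 1)/(74 − 3) = 25/71 ≈ 0.3521.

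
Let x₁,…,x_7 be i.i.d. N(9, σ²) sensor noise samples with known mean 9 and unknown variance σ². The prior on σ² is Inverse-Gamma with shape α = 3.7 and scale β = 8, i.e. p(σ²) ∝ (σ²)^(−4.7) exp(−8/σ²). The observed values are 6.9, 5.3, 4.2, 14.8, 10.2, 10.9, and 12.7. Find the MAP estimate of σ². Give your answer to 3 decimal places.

Sum of squared deviations about the known mean: SS = (6.9−9)² + (5.3−9)² + (4.2−9)² + (14.8−9)² + (10.2−9)² + (10.9−9)² + (12.7−9)² = 93.52.
The Normal likelihood contributes (σ²)^(−n/2) exp(−SS/(2σ²)), so the posterior is Inverse-Gamma(α + n/2, β + SS/2) = Inverse-Gamma(7.2, 54.76).
The mode of Inverse-Gamma(a, b) is b/(a+1) = 54.76/8.2 ≈ 6.678.

σ̂²_MAP = 6.678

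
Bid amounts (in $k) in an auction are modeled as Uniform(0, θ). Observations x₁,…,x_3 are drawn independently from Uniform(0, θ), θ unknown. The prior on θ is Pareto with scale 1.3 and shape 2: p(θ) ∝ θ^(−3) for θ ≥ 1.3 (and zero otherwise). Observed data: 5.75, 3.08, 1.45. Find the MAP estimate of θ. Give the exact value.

θ̂_MAP = 5.75

The Uniform(0, θ) likelihood is θ^(−n) for θ ≥ max(xᵢ), zero otherwise. Here max(xᵢ) = 5.75.
Posterior ∝ θ^(−3) · θ^(−3) = θ^(−6) on θ ≥ max(1.3, 5.75) = 5.75.
This density is strictly decreasing in θ, so the posterior mode lies at the lower boundary of the support.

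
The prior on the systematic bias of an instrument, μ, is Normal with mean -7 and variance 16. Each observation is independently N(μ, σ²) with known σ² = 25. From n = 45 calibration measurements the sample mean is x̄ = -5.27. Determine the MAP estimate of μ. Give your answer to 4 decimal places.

n = 45, x̄ = -5.27.
For a Normal prior and Normal likelihood with known variance, the posterior is Normal; its mode equals its mean, the precision-weighted average.
Prior precision 1/σ₀² = 1/16 = 0.0625; data precision n/σ² = 45/25 = 1.8.
μ̂ = (0.0625·(-7) + 1.8·(-5.27)) / (0.0625 + 1.8) = (-9.9235)/1.8625 = -19847/3725 ≈ -5.3281.

μ̂_MAP = -5.3281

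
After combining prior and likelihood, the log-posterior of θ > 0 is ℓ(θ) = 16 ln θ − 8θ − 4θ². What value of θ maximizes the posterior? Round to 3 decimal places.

ℓ'(θ) = 16/θ − 8 − 8θ. Setting this to zero and multiplying by θ: 8θ² + 8θ − 16 = 0.
θ = (−8 + √(8² + 4·8·16)) / (2·8) = (−8 + √576) / 16 = (−8 + 24)/16 = 1.
ℓ''(θ) = −16/θ² − 8 < 0, confirming a maximum.

θ̂_MAP = 1.000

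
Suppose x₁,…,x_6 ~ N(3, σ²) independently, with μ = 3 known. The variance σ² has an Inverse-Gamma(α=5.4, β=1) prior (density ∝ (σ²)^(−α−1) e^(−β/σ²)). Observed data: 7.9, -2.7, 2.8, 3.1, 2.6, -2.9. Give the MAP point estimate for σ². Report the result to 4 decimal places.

Sum of squared deviations about the known mean: SS = (7.9−3)² + (-2.7−3)² + (2.8−3)² + (3.1−3)² + (2.6−3)² + (-2.9−3)² = 91.52.
The Normal likelihood contributes (σ²)^(−n/2) exp(−SS/(2σ²)), so the posterior is Inverse-Gamma(α + n/2, β + SS/2) = Inverse-Gamma(8.4, 46.76).
The mode of Inverse-Gamma(a, b) is b/(a+1) = 46.76/9.4 ≈ 4.9745.

σ̂²_MAP = 4.9745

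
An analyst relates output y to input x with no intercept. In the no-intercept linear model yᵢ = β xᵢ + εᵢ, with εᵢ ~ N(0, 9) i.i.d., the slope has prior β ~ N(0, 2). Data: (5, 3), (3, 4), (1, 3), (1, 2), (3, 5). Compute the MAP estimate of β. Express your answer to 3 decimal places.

log p(β | y) = −Σ(yᵢ − βxᵢ)²/(2·9) − β²/(2·2) + const.
Setting the derivative to zero: Σxᵢ(yᵢ − βxᵢ)/9 − β/2 = 0, so β = Σxᵢyᵢ / (Σxᵢ² + σ²/τ²).
Σxᵢyᵢ = 5·3 + 3·4 + 1·3 + 1·2 + 3·5 = 47; Σxᵢ² = 45; σ²/τ² = 4.5.
β̂_MAP = 47 / (45 + 4.5) = 47/49.5 ≈ 0.949.

β̂_MAP = 0.949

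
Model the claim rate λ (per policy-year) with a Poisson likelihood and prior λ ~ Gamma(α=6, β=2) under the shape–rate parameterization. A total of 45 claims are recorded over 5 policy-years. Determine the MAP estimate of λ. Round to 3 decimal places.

Σxᵢ = 45, n = 5.
Posterior ∝ λ^5e^(−2λ) · λ^45e^(−5λ) = λ^50e^(−7λ), i.e. Gamma(shape=51, rate=7).
The mode of a Gamma(a, b) with a ≥ 1 (shape–rate) is (a−1)/b = 50/7 ≈ 7.143.

λ̂_MAP = 7.143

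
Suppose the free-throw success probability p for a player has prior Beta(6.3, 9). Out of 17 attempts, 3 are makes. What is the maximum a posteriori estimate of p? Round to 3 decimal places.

p̂_MAP = 0.274

Prior: Beta(6.3, 9).
Data: 3 successes in 17 trials. The binomial likelihood contributes p^3(1−p)^14, so the posterior is Beta(6.3+3, 9+14) = Beta(9.3, 23).
For Beta(a, b) with a, b > 1 the mode is (a−1)/(a+b−2) = 8.3/30.3 ≈ 0.274.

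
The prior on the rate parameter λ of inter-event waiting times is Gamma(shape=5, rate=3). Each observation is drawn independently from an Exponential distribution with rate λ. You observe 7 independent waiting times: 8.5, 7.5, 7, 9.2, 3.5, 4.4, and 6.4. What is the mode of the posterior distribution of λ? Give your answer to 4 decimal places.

λ̂_MAP = 0.2222

The Exponential(rate=λ) likelihood is ∝ λ^n e^(−λΣtᵢ). Here n = 7 and Σtᵢ = 8.5 + 7.5 + 7 + 9.2 + 3.5 + 4.4 + 6.4 = 46.5.
Posterior ∝ λ^4e^(−3λ) · λ^7e^(−46.5λ) = λ^11e^(−49.5λ), i.e. Gamma(12, 49.5).
Mode = (a−1)/b = 11/49.5 ≈ 0.2222.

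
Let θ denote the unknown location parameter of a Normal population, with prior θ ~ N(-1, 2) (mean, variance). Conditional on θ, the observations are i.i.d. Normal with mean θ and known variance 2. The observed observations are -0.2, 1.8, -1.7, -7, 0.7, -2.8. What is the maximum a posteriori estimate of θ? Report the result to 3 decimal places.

θ̂_MAP = -1.457

n = 6; x̄ = ((-0.2) + 1.8 + (-1.7) + (-7) + 0.7 + (-2.8))/6 = -9.2/6 = -23/15 ≈ -1.5333.
For a Normal prior and Normal likelihood with known variance, the posterior is Normal; its mode equals its mean, the precision-weighted average.
Prior precision 1/σ₀² = 1/2 = 0.5; data precision n/σ² = 6/2 = 3.
θ̂ = (0.5·(-1) + 3·(-23/15)) / (0.5 + 3) = (-5.1)/3.5 = -51/35 ≈ -1.457.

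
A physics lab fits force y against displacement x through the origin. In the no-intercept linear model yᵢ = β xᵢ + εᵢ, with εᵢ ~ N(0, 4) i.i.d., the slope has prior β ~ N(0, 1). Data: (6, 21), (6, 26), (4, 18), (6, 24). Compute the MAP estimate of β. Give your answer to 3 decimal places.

β̂_MAP = 3.891

log p(β | y) = −Σ(yᵢ − βxᵢ)²/(2·4) − β²/(2·1) + const.
Setting the derivative to zero: Σxᵢ(yᵢ − βxᵢ)/4 − β/1 = 0, so β = Σxᵢyᵢ / (Σxᵢ² + σ²/τ²).
Σxᵢyᵢ = 6·21 + 6·26 + 4·18 + 6·24 = 498; Σxᵢ² = 124; σ²/τ² = 4.
β̂_MAP = 498 / (124 + 4) = 498/128 ≈ 3.891.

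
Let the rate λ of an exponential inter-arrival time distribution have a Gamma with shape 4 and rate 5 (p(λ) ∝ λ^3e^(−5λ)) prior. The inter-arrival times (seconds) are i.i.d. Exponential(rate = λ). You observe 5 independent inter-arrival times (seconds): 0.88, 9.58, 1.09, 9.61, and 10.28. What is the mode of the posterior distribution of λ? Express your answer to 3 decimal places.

λ̂_MAP = 0.220

The Exponential(rate=λ) likelihood is ∝ λ^n e^(−λΣtᵢ). Here n = 5 and Σtᵢ = 0.88 + 9.58 + 1.09 + 9.61 + 10.28 = 31.44.
Posterior ∝ λ^3e^(−5λ) · λ^5e^(−31.44λ) = λ^8e^(−36.44λ), i.e. Gamma(9, 36.44).
Mode = (a−1)/b = 8/36.44 ≈ 0.220.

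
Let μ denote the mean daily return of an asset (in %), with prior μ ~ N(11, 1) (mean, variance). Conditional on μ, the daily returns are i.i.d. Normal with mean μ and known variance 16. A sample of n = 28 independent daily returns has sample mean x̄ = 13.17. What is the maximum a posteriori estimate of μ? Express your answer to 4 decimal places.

n = 28, x̄ = 13.17.
For a Normal prior and Normal likelihood with known variance, the posterior is Normal; its mode equals its mean, the precision-weighted average.
Prior precision 1/σ₀² = 1/1 = 1; data precision n/σ² = 28/16 = 1.75.
μ̂ = (1·11 + 1.75·13.17) / (1 + 1.75) = 34.0475/2.75 = 13619/1100 ≈ 12.3809.

μ̂_MAP = 12.3809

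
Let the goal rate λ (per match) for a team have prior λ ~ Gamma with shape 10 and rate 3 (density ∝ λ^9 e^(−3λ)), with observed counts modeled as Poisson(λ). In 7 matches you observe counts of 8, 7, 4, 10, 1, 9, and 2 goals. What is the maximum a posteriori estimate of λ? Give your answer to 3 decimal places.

Σxᵢ = 8+7+4+10+1+9+2 = 41, with n = 7.
Posterior ∝ λ^9e^(−3λ) · λ^41e^(−7λ) = λ^50e^(−10λ), i.e. Gamma(shape=51, rate=10).
The mode of a Gamma(a, b) with a ≥ 1 (shape–rate) is (a−1)/b = 50/10 ≈ 5.000.

λ̂_MAP = 5.000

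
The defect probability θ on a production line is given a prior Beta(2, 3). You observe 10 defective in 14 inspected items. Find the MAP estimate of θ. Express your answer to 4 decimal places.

θ̂_MAP = 0.6471

Prior: Beta(2, 3).
Data: 10 successes in 14 trials. The binomial likelihood contributes θ^10(1−θ)^4, so the posterior is Beta(2+10, 3+4) = Beta(12, 7).
For Beta(a, b) with a, b > 1 the mode is (a−1)/(a+b−2) = 11/17 ≈ 0.6471.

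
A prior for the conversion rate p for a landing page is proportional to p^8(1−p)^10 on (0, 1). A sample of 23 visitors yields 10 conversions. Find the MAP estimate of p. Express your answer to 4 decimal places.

The prior density ∝ p^8(1−p)^10 is the kernel of Beta(9, 11).
Data: 10 successes in 23 trials. The binomial likelihood contributes p^10(1−p)^13, so the posterior is Beta(9+10, 11+13) = Beta(19, 24).
For Beta(a, b) with a, b > 1 the mode is (a−1)/(a+b−2) = 18/41 ≈ 0.4390.

p̂_MAP = 0.4390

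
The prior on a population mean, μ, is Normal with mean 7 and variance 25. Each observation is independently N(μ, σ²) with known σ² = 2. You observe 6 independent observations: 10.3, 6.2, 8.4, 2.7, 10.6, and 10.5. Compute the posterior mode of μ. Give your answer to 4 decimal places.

n = 6; x̄ = (10.3 + 6.2 + 8.4 + 2.7 + 10.6 + 10.5)/6 = 48.7/6 = 487/60 ≈ 8.1167.
For a Normal prior and Normal likelihood with known variance, the posterior is Normal; its mode equals its mean, the precision-weighted average.
Prior precision 1/σ₀² = 1/25 = 0.04; data precision n/σ² = 6/2 = 3.
μ̂ = (0.04·7 + 3·(487/60)) / (0.04 + 3) = 24.63/3.04 = 2463/304 ≈ 8.1020.

μ̂_MAP = 8.1020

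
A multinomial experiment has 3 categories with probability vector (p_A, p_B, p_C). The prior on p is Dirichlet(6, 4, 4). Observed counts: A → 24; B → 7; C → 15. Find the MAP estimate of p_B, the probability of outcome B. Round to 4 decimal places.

The posterior is Dirichlet(αᵢ + nᵢ) = Dirichlet(30, 11, 19).
For a Dirichlet(a₁,…,a_K) with all aᵢ > 1, the mode has j-th component (aⱼ − 1)/(Σaᵢ − K).
Here Σaᵢ = 60 and K = 3, so p_B = (11 − 1)/(60 − 3) = 10/57 ≈ 0.1754.

MAP estimate of p_B = 0.1754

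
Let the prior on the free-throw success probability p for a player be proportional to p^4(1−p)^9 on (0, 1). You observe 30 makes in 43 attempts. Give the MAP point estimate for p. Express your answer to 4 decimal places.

The prior density ∝ p^4(1−p)^9 is the kernel of Beta(5, 10).
Data: 30 successes in 43 trials. The binomial likelihood contributes p^30(1−p)^13, so the posterior is Beta(5+30, 10+13) = Beta(35, 23).
For Beta(a, b) with a, b > 1 the mode is (a−1)/(a+b−2) = 34/56 ≈ 0.6071.

p̂_MAP = 0.6071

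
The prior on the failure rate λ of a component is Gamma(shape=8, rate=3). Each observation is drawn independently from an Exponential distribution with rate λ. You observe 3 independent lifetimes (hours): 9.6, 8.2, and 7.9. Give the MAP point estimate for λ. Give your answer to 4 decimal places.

The Exponential(rate=λ) likelihood is ∝ λ^n e^(−λΣtᵢ). Here n = 3 and Σtᵢ = 9.6 + 8.2 + 7.9 = 25.7.
Posterior ∝ λ^7e^(−3λ) · λ^3e^(−25.7λ) = λ^10e^(−28.7λ), i.e. Gamma(11, 28.7).
Mode = (a−1)/b = 10/28.7 ≈ 0.3484.

λ̂_MAP = 0.3484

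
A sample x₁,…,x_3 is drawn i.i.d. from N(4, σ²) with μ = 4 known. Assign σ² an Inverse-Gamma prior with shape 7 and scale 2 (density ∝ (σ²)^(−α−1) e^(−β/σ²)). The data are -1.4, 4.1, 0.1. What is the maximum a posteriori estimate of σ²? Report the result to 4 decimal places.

Sum of squared deviations about the known mean: SS = (-1.4−4)² + (4.1−4)² + (0.1−4)² = 44.38.
The Normal likelihood contributes (σ²)^(−n/2) exp(−SS/(2σ²)), so the posterior is Inverse-Gamma(α + n/2, β + SS/2) = Inverse-Gamma(8.5, 24.19).
The mode of Inverse-Gamma(a, b) is b/(a+1) = 24.19/9.5 ≈ 2.5463.

σ̂²_MAP = 2.5463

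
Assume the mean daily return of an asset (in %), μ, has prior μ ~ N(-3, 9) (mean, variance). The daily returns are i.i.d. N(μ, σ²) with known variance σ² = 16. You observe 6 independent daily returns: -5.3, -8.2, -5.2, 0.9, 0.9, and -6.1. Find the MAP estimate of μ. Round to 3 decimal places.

n = 6; x̄ = ((-5.3) + (-8.2) + (-5.2) + 0.9 + 0.9 + (-6.1))/6 = -23/6 = -23/6 ≈ -3.8333.
For a Normal prior and Normal likelihood with known variance, the posterior is Normal; its mode equals its mean, the precision-weighted average.
Prior precision 1/σ₀² = 1/9; data precision n/σ² = 6/16 = 0.375.
μ̂ = ((1/9)·(-3) + 0.375·(-23/6)) / (1/9 + 0.375) = (-85/48)/(35/72) = -51/14 ≈ -3.643.

μ̂_MAP = -3.643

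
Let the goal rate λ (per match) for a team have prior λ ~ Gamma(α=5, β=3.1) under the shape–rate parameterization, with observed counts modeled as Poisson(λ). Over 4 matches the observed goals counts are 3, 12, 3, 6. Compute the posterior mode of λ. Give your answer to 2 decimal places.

λ̂_MAP = 3.94

Σxᵢ = 3+12+3+6 = 24, with n = 4.
Posterior ∝ λ^4e^(−3.1λ) · λ^24e^(−4λ) = λ^28e^(−7.1λ), i.e. Gamma(shape=29, rate=7.1).
The mode of a Gamma(a, b) with a ≥ 1 (shape–rate) is (a−1)/b = 28/7.1 ≈ 3.94.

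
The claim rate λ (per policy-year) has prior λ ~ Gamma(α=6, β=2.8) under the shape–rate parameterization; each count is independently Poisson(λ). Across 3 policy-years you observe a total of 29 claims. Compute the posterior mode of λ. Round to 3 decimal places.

Σxᵢ = 29, n = 3.
Posterior ∝ λ^5e^(−2.8λ) · λ^29e^(−3λ) = λ^34e^(−5.8λ), i.e. Gamma(shape=35, rate=5.8).
The mode of a Gamma(a, b) with a ≥ 1 (shape–rate) is (a−1)/b = 34/5.8 ≈ 5.862.

λ̂_MAP = 5.862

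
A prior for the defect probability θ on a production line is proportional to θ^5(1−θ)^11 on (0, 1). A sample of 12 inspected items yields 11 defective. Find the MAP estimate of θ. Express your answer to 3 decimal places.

The prior density ∝ θ^5(1−θ)^11 is the kernel of Beta(6, 12).
Data: 11 successes in 12 trials. The binomial likelihood contributes θ^11(1−θ)^1, so the posterior is Beta(6+11, 12+1) = Beta(17, 13).
For Beta(a, b) with a, b > 1 the mode is (a−1)/(a+b−2) = 16/28 ≈ 0.571.

θ̂_MAP = 0.571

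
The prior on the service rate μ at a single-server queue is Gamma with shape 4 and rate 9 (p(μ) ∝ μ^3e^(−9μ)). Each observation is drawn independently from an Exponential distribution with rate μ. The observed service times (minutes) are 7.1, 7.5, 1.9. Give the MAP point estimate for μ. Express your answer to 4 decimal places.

μ̂_MAP = 0.2353

The Exponential(rate=μ) likelihood is ∝ μ^n e^(−μΣtᵢ). Here n = 3 and Σtᵢ = 7.1 + 7.5 + 1.9 = 16.5.
Posterior ∝ μ^3e^(−9μ) · μ^3e^(−16.5μ) = μ^6e^(−25.5μ), i.e. Gamma(7, 25.5).
Mode = (a−1)/b = 6/25.5 ≈ 0.2353.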